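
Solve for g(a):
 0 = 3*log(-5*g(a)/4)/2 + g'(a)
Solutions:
 2*Integral(1/(log(-_y) - 2*log(2) + log(5)), (_y, g(a)))/3 = C1 - a


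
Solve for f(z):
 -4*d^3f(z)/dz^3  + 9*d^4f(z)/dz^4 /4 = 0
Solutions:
 f(z) = C1 + C2*z + C3*z^2 + C4*exp(16*z/9)


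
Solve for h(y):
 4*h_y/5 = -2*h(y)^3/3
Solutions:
 h(y) = -sqrt(3)*sqrt(-1/(C1 - 5*y))
 h(y) = sqrt(3)*sqrt(-1/(C1 - 5*y))


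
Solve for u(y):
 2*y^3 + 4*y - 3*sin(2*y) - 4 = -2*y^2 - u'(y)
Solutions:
 u(y) = C1 - y^4/2 - 2*y^3/3 - 2*y^2 + 4*y - 3*cos(2*y)/2


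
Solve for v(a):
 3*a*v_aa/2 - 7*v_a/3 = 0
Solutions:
 v(a) = C1 + C2*a^(23/9)


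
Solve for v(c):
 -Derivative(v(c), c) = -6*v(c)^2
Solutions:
 v(c) = -1/(C1 + 6*c)


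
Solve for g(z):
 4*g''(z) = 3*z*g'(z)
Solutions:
 g(z) = C1 + C2*erfi(sqrt(6)*z/4)


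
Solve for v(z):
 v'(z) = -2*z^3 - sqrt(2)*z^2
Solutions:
 v(z) = C1 - z^4/2 - sqrt(2)*z^3/3


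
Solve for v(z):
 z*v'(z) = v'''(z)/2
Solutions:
 v(z) = C1 + Integral(C2*airyai(2^(1/3)*z) + C3*airybi(2^(1/3)*z), z)


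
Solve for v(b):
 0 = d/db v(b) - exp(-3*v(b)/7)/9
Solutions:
 v(b) = 7*log(C1 + b/21)/3
 v(b) = 7*log((-21^(2/3) - 3*3^(1/6)*7^(2/3)*I)*(C1 + b)^(1/3)/42)
 v(b) = 7*log((-21^(2/3) + 3*3^(1/6)*7^(2/3)*I)*(C1 + b)^(1/3)/42)


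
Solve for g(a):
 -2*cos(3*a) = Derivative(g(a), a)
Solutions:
 g(a) = C1 - 2*sin(3*a)/3


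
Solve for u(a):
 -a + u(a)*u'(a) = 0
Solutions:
 u(a) = -sqrt(C1 + a^2)
 u(a) = sqrt(C1 + a^2)


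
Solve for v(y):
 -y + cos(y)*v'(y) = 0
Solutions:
 v(y) = C1 + Integral(y/cos(y), y)


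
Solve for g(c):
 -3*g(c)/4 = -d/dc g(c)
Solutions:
 g(c) = C1*exp(3*c/4)


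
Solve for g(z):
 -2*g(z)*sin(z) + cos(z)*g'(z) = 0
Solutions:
 g(z) = C1/cos(z)^2


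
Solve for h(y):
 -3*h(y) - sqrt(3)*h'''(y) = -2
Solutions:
 h(y) = C3*exp(-3^(1/6)*y) + (C1*sin(3^(2/3)*y/2) + C2*cos(3^(2/3)*y/2))*exp(3^(1/6)*y/2) + 2/3


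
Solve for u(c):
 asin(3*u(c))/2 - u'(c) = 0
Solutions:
 Integral(1/asin(3*_y), (_y, u(c))) = C1 + c/2


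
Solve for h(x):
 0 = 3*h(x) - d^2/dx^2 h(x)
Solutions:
 h(x) = C1*exp(-sqrt(3)*x) + C2*exp(sqrt(3)*x)


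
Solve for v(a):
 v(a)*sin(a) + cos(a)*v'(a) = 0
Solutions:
 v(a) = C1*cos(a)


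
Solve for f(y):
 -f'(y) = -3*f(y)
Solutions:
 f(y) = C1*exp(3*y)


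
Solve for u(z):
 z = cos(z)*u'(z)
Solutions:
 u(z) = C1 + Integral(z/cos(z), z)


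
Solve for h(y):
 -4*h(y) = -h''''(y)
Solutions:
 h(y) = C1*exp(-sqrt(2)*y) + C2*exp(sqrt(2)*y) + C3*sin(sqrt(2)*y) + C4*cos(sqrt(2)*y)


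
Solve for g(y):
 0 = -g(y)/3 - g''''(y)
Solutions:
 g(y) = (C1*sin(sqrt(2)*3^(3/4)*y/6) + C2*cos(sqrt(2)*3^(3/4)*y/6))*exp(-sqrt(2)*3^(3/4)*y/6) + (C3*sin(sqrt(2)*3^(3/4)*y/6) + C4*cos(sqrt(2)*3^(3/4)*y/6))*exp(sqrt(2)*3^(3/4)*y/6)


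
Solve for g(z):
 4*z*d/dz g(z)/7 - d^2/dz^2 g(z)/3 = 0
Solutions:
 g(z) = C1 + C2*erfi(sqrt(42)*z/7)


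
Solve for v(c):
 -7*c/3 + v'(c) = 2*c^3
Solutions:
 v(c) = C1 + c^4/2 + 7*c^2/6


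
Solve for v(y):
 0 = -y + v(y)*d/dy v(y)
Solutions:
 v(y) = -sqrt(C1 + y^2)
 v(y) = sqrt(C1 + y^2)


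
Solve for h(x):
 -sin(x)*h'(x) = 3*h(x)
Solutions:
 h(x) = C1*(cos(x) + 1)^(3/2)/(cos(x) - 1)^(3/2)


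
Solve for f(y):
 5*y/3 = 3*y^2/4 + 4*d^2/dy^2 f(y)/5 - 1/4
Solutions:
 f(y) = C1 + C2*y - 5*y^4/64 + 25*y^3/72 + 5*y^2/32


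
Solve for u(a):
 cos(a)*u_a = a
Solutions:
 u(a) = C1 + Integral(a/cos(a), a)


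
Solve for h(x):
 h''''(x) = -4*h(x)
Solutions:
 h(x) = (C1*sin(x) + C2*cos(x))*exp(-x) + (C3*sin(x) + C4*cos(x))*exp(x)


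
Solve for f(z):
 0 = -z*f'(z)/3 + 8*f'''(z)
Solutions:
 f(z) = C1 + Integral(C2*airyai(3^(2/3)*z/6) + C3*airybi(3^(2/3)*z/6), z)


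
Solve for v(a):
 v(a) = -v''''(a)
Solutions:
 v(a) = (C1*sin(sqrt(2)*a/2) + C2*cos(sqrt(2)*a/2))*exp(-sqrt(2)*a/2) + (C3*sin(sqrt(2)*a/2) + C4*cos(sqrt(2)*a/2))*exp(sqrt(2)*a/2)


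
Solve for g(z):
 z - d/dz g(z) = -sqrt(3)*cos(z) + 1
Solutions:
 g(z) = C1 + z^2/2 - z + sqrt(3)*sin(z)


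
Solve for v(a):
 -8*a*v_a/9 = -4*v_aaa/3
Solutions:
 v(a) = C1 + Integral(C2*airyai(2^(1/3)*3^(2/3)*a/3) + C3*airybi(2^(1/3)*3^(2/3)*a/3), a)


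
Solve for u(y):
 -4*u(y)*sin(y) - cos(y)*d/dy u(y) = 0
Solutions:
 u(y) = C1*cos(y)^4


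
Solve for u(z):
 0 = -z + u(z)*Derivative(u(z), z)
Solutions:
 u(z) = -sqrt(C1 + z^2)
 u(z) = sqrt(C1 + z^2)


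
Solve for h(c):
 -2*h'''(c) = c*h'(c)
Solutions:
 h(c) = C1 + Integral(C2*airyai(-2^(2/3)*c/2) + C3*airybi(-2^(2/3)*c/2), c)


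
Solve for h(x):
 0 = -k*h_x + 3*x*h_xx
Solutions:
 h(x) = C1 + x^(re(k)/3 + 1)*(C2*sin(log(x)*Abs(im(k))/3) + C3*cos(log(x)*im(k)/3))


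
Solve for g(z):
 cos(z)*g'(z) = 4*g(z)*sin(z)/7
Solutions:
 g(z) = C1/cos(z)^(4/7)


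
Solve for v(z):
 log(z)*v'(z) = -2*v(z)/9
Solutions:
 v(z) = C1*exp(-2*li(z)/9)


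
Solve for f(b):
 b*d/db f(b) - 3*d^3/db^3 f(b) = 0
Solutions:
 f(b) = C1 + Integral(C2*airyai(3^(2/3)*b/3) + C3*airybi(3^(2/3)*b/3), b)


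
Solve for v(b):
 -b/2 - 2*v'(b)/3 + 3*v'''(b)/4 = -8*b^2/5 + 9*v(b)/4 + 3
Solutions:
 v(b) = C1*exp(-b*(16*18^(1/3)/(23*sqrt(993) + 729)^(1/3) + 12^(1/3)*(23*sqrt(993) + 729)^(1/3))/36)*sin(2^(1/3)*3^(1/6)*b*(-2^(1/3)*3^(2/3)*(23*sqrt(993) + 729)^(1/3) + 48/(23*sqrt(993) + 729)^(1/3))/36) + C2*exp(-b*(16*18^(1/3)/(23*sqrt(993) + 729)^(1/3) + 12^(1/3)*(23*sqrt(993) + 729)^(1/3))/36)*cos(2^(1/3)*3^(1/6)*b*(-2^(1/3)*3^(2/3)*(23*sqrt(993) + 729)^(1/3) + 48/(23*sqrt(993) + 729)^(1/3))/36) + C3*exp(b*(16*18^(1/3)/(23*sqrt(993) + 729)^(1/3) + 12^(1/3)*(23*sqrt(993) + 729)^(1/3))/18) + 32*b^2/45 - 782*b/1215 - 37484/32805


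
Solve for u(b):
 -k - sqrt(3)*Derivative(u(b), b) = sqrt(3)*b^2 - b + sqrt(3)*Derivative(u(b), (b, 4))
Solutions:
 u(b) = C1 + C4*exp(-b) - b^3/3 + sqrt(3)*b^2/6 - sqrt(3)*b*k/3 + (C2*sin(sqrt(3)*b/2) + C3*cos(sqrt(3)*b/2))*exp(b/2)


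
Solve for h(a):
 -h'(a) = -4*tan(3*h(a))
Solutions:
 h(a) = -asin(C1*exp(12*a))/3 + pi/3
 h(a) = asin(C1*exp(12*a))/3


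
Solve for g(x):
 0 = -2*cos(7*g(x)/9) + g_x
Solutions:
 -2*x - 9*log(sin(7*g(x)/9) - 1)/14 + 9*log(sin(7*g(x)/9) + 1)/14 = C1


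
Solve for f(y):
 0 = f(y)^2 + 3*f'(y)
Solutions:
 f(y) = 3/(C1 + y)


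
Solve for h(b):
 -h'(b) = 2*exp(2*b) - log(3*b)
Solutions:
 h(b) = C1 + b*log(b) + b*(-1 + log(3)) - exp(2*b)


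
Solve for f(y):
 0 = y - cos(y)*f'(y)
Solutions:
 f(y) = C1 + Integral(y/cos(y), y)


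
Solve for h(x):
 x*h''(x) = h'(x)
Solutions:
 h(x) = C1 + C2*x^2


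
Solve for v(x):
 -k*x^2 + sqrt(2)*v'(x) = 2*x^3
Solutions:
 v(x) = C1 + sqrt(2)*k*x^3/6 + sqrt(2)*x^4/4


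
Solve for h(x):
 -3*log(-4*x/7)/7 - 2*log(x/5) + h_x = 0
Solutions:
 h(x) = C1 + 17*x*log(x)/7 + x*(-log(175) - 17/7 + 6*log(2)/7 + 4*log(7)/7 + 3*I*pi/7)


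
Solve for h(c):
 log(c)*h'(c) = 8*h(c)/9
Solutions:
 h(c) = C1*exp(8*li(c)/9)


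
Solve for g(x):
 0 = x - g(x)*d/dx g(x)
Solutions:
 g(x) = -sqrt(C1 + x^2)
 g(x) = sqrt(C1 + x^2)


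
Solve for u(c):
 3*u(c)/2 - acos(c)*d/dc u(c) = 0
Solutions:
 u(c) = C1*exp(3*Integral(1/acos(c), c)/2)


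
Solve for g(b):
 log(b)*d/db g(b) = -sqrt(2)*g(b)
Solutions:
 g(b) = C1*exp(-sqrt(2)*li(b))


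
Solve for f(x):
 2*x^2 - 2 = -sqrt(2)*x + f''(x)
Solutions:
 f(x) = C1 + C2*x + x^4/6 + sqrt(2)*x^3/6 - x^2


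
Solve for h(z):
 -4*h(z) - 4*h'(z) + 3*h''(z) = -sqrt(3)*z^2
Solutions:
 h(z) = C1*exp(-2*z/3) + C2*exp(2*z) + sqrt(3)*z^2/4 - sqrt(3)*z/2 + 7*sqrt(3)/8


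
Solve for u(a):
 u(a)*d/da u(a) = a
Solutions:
 u(a) = -sqrt(C1 + a^2)
 u(a) = sqrt(C1 + a^2)


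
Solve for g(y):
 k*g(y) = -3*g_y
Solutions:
 g(y) = C1*exp(-k*y/3)


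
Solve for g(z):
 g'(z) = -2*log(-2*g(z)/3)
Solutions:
 Integral(1/(log(-_y) - log(3) + log(2)), (_y, g(z)))/2 = C1 - z


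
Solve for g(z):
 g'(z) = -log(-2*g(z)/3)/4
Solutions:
 4*Integral(1/(log(-_y) - log(3) + log(2)), (_y, g(z))) = C1 - z


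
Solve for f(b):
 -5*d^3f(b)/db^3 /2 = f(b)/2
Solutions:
 f(b) = C3*exp(-5^(2/3)*b/5) + (C1*sin(sqrt(3)*5^(2/3)*b/10) + C2*cos(sqrt(3)*5^(2/3)*b/10))*exp(5^(2/3)*b/10)


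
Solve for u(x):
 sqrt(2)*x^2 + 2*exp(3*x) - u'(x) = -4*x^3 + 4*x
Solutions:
 u(x) = C1 + x^4 + sqrt(2)*x^3/3 - 2*x^2 + 2*exp(3*x)/3


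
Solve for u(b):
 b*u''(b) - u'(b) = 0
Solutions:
 u(b) = C1 + C2*b^2


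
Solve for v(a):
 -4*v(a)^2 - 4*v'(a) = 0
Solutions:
 v(a) = 1/(C1 + a)


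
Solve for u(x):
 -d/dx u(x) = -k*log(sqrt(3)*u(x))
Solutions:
 Integral(1/(2*log(_y) + log(3)), (_y, u(x))) = C1 + k*x/2


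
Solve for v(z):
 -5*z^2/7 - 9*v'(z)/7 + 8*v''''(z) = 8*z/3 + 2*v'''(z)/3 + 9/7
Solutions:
 v(z) = C1 + C2*exp(z*(-7^(2/3)*(162*sqrt(26258) + 26251)^(1/3) - 7*7^(1/3)/(162*sqrt(26258) + 26251)^(1/3) + 14)/504)*sin(sqrt(3)*7^(1/3)*z*(-7^(1/3)*(162*sqrt(26258) + 26251)^(1/3) + 7/(162*sqrt(26258) + 26251)^(1/3))/504) + C3*exp(z*(-7^(2/3)*(162*sqrt(26258) + 26251)^(1/3) - 7*7^(1/3)/(162*sqrt(26258) + 26251)^(1/3) + 14)/504)*cos(sqrt(3)*7^(1/3)*z*(-7^(1/3)*(162*sqrt(26258) + 26251)^(1/3) + 7/(162*sqrt(26258) + 26251)^(1/3))/504) + C4*exp(z*(7*7^(1/3)/(162*sqrt(26258) + 26251)^(1/3) + 7 + 7^(2/3)*(162*sqrt(26258) + 26251)^(1/3))/252) - 5*z^3/27 - 28*z^2/27 - 103*z/243


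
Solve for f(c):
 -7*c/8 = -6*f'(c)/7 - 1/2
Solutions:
 f(c) = C1 + 49*c^2/96 - 7*c/12


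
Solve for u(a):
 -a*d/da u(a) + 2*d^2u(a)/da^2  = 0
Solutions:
 u(a) = C1 + C2*erfi(a/2)


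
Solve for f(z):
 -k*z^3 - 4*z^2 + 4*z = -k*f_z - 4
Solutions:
 f(z) = C1 + z^4/4 + 4*z^3/(3*k) - 2*z^2/k - 4*z/k


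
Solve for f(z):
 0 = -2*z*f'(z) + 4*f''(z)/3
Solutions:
 f(z) = C1 + C2*erfi(sqrt(3)*z/2)


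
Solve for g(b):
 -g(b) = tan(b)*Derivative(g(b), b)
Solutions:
 g(b) = C1/sin(b)


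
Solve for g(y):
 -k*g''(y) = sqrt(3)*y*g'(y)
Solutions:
 g(y) = C1 + C2*sqrt(k)*erf(sqrt(2)*3^(1/4)*y*sqrt(1/k)/2)


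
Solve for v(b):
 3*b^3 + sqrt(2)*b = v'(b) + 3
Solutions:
 v(b) = C1 + 3*b^4/4 + sqrt(2)*b^2/2 - 3*b


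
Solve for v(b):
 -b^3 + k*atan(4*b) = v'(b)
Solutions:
 v(b) = C1 - b^4/4 + k*(b*atan(4*b) - log(16*b^2 + 1)/8)


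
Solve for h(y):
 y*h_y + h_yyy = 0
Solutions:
 h(y) = C1 + Integral(C2*airyai(-y) + C3*airybi(-y), y)


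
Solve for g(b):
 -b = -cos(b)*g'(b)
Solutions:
 g(b) = C1 + Integral(b/cos(b), b)


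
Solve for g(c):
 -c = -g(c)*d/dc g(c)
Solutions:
 g(c) = -sqrt(C1 + c^2)
 g(c) = sqrt(C1 + c^2)


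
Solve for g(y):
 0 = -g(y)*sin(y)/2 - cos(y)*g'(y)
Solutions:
 g(y) = C1*sqrt(cos(y))


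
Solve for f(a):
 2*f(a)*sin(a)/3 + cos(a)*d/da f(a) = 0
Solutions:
 f(a) = C1*cos(a)^(2/3)


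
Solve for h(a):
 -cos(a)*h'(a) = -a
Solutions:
 h(a) = C1 + Integral(a/cos(a), a)


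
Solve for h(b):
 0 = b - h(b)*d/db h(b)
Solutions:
 h(b) = -sqrt(C1 + b^2)
 h(b) = sqrt(C1 + b^2)


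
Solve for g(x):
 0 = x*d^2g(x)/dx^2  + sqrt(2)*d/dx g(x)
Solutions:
 g(x) = C1 + C2*x^(1 - sqrt(2))


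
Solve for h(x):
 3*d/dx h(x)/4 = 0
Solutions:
 h(x) = C1


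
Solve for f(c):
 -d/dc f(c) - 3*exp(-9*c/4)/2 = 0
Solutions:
 f(c) = C1 + 2*exp(-9*c/4)/3


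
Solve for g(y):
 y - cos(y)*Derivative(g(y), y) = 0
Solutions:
 g(y) = C1 + Integral(y/cos(y), y)


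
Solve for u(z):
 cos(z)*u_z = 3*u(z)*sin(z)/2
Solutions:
 u(z) = C1/cos(z)^(3/2)


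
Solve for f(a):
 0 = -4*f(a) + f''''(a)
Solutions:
 f(a) = C1*exp(-sqrt(2)*a) + C2*exp(sqrt(2)*a) + C3*sin(sqrt(2)*a) + C4*cos(sqrt(2)*a)


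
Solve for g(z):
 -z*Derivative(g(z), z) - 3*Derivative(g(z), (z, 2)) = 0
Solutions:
 g(z) = C1 + C2*erf(sqrt(6)*z/6)


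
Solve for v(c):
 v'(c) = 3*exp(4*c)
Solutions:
 v(c) = C1 + 3*exp(4*c)/4


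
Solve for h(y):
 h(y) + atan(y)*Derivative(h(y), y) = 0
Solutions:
 h(y) = C1*exp(-Integral(1/atan(y), y))


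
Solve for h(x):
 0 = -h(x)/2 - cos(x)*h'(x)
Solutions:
 h(x) = C1*(sin(x) - 1)^(1/4)/(sin(x) + 1)^(1/4)


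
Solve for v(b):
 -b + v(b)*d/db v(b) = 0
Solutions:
 v(b) = -sqrt(C1 + b^2)
 v(b) = sqrt(C1 + b^2)


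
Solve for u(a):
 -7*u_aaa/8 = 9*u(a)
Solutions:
 u(a) = C3*exp(-2*21^(2/3)*a/7) + (C1*sin(3*3^(1/6)*7^(2/3)*a/7) + C2*cos(3*3^(1/6)*7^(2/3)*a/7))*exp(21^(2/3)*a/7)


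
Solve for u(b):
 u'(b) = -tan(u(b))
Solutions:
 u(b) = pi - asin(C1*exp(-b))
 u(b) = asin(C1*exp(-b))


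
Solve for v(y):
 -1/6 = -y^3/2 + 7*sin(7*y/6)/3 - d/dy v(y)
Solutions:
 v(y) = C1 - y^4/8 + y/6 - 2*cos(7*y/6)


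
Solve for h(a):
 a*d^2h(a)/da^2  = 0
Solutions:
 h(a) = C1 + C2*a


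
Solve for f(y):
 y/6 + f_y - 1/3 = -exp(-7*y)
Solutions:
 f(y) = C1 - y^2/12 + y/3 + exp(-7*y)/7


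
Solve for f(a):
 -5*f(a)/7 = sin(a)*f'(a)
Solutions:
 f(a) = C1*(cos(a) + 1)^(5/14)/(cos(a) - 1)^(5/14)


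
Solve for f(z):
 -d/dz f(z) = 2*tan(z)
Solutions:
 f(z) = C1 + 2*log(cos(z))


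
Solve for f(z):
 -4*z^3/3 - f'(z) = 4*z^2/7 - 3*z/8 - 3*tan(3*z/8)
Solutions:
 f(z) = C1 - z^4/3 - 4*z^3/21 + 3*z^2/16 - 8*log(cos(3*z/8))


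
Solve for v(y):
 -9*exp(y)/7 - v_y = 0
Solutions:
 v(y) = C1 - 9*exp(y)/7


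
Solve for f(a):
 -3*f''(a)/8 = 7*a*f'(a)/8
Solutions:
 f(a) = C1 + C2*erf(sqrt(42)*a/6)


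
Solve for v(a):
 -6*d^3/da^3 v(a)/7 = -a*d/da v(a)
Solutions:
 v(a) = C1 + Integral(C2*airyai(6^(2/3)*7^(1/3)*a/6) + C3*airybi(6^(2/3)*7^(1/3)*a/6), a)


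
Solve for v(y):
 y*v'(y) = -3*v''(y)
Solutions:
 v(y) = C1 + C2*erf(sqrt(6)*y/6)


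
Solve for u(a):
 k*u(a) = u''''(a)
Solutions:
 u(a) = C1*exp(-a*k^(1/4)) + C2*exp(a*k^(1/4)) + C3*exp(-I*a*k^(1/4)) + C4*exp(I*a*k^(1/4))


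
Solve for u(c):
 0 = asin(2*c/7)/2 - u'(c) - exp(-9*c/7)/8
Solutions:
 u(c) = C1 + c*asin(2*c/7)/2 + sqrt(49 - 4*c^2)/4 + 7*exp(-9*c/7)/72


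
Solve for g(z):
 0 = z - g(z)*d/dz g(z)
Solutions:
 g(z) = -sqrt(C1 + z^2)
 g(z) = sqrt(C1 + z^2)


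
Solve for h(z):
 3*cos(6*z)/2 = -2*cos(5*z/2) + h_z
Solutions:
 h(z) = C1 + 4*sin(5*z/2)/5 + sin(6*z)/4


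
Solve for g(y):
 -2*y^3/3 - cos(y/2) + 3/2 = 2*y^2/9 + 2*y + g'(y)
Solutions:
 g(y) = C1 - y^4/6 - 2*y^3/27 - y^2 + 3*y/2 - 2*sin(y/2)


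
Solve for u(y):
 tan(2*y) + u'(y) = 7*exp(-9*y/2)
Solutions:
 u(y) = C1 - log(tan(2*y)^2 + 1)/4 - 14*exp(-9*y/2)/9


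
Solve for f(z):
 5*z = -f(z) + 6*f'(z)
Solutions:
 f(z) = C1*exp(z/6) - 5*z - 30


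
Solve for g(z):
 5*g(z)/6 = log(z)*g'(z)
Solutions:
 g(z) = C1*exp(5*li(z)/6)


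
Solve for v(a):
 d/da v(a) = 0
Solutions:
 v(a) = C1


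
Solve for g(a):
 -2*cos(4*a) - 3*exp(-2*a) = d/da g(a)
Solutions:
 g(a) = C1 - sin(4*a)/2 + 3*exp(-2*a)/2


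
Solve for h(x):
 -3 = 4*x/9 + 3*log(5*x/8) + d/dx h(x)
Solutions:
 h(x) = C1 - 2*x^2/9 - 3*x*log(x) + x*log(512/125)


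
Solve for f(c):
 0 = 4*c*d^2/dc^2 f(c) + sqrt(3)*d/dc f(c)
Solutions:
 f(c) = C1 + C2*c^(1 - sqrt(3)/4)


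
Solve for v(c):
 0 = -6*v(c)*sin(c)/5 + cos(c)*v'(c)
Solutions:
 v(c) = C1/cos(c)^(6/5)


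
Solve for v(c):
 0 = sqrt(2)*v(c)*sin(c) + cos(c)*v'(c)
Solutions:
 v(c) = C1*cos(c)^(sqrt(2))


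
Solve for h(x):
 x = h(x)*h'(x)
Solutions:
 h(x) = -sqrt(C1 + x^2)
 h(x) = sqrt(C1 + x^2)


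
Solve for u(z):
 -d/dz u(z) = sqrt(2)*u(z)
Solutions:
 u(z) = C1*exp(-sqrt(2)*z)


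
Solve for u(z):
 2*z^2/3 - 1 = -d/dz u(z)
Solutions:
 u(z) = C1 - 2*z^3/9 + z


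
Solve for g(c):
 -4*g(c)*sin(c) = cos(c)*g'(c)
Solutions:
 g(c) = C1*cos(c)^4


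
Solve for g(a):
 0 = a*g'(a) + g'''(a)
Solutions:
 g(a) = C1 + Integral(C2*airyai(-a) + C3*airybi(-a), a)


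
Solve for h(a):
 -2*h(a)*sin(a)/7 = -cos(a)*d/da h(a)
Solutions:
 h(a) = C1/cos(a)^(2/7)


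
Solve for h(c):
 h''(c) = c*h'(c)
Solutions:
 h(c) = C1 + C2*erfi(sqrt(2)*c/2)


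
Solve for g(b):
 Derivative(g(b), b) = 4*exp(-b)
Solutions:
 g(b) = C1 - 4*exp(-b)


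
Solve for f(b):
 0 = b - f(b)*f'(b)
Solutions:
 f(b) = -sqrt(C1 + b^2)
 f(b) = sqrt(C1 + b^2)


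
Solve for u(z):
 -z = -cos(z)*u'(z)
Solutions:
 u(z) = C1 + Integral(z/cos(z), z)


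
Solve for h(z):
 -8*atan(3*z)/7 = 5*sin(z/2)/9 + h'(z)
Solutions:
 h(z) = C1 - 8*z*atan(3*z)/7 + 4*log(9*z^2 + 1)/21 + 10*cos(z/2)/9


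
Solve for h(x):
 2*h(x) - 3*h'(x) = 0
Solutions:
 h(x) = C1*exp(2*x/3)


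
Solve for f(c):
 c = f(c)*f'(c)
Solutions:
 f(c) = -sqrt(C1 + c^2)
 f(c) = sqrt(C1 + c^2)


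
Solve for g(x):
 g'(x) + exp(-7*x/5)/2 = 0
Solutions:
 g(x) = C1 + 5*exp(-7*x/5)/14


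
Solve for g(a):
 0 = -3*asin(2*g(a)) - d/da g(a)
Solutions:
 Integral(1/asin(2*_y), (_y, g(a))) = C1 - 3*a


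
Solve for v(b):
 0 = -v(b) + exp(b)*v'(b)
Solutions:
 v(b) = C1*exp(-exp(-b))


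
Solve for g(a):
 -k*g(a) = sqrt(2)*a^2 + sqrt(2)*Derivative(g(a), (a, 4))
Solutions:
 g(a) = C1*exp(-2^(7/8)*a*(-k)^(1/4)/2) + C2*exp(2^(7/8)*a*(-k)^(1/4)/2) + C3*exp(-2^(7/8)*I*a*(-k)^(1/4)/2) + C4*exp(2^(7/8)*I*a*(-k)^(1/4)/2) - sqrt(2)*a^2/k


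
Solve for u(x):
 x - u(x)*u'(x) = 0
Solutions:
 u(x) = -sqrt(C1 + x^2)
 u(x) = sqrt(C1 + x^2)


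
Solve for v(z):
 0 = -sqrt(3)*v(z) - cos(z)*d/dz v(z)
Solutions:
 v(z) = C1*(sin(z) - 1)^(sqrt(3)/2)/(sin(z) + 1)^(sqrt(3)/2)


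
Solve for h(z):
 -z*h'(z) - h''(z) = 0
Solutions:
 h(z) = C1 + C2*erf(sqrt(2)*z/2)


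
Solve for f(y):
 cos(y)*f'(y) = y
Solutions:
 f(y) = C1 + Integral(y/cos(y), y)


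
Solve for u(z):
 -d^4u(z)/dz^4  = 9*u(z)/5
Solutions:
 u(z) = (C1*sin(5^(3/4)*sqrt(6)*z/10) + C2*cos(5^(3/4)*sqrt(6)*z/10))*exp(-5^(3/4)*sqrt(6)*z/10) + (C3*sin(5^(3/4)*sqrt(6)*z/10) + C4*cos(5^(3/4)*sqrt(6)*z/10))*exp(5^(3/4)*sqrt(6)*z/10)


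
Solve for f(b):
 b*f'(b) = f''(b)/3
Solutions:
 f(b) = C1 + C2*erfi(sqrt(6)*b/2)


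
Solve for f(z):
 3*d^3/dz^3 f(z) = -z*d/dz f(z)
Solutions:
 f(z) = C1 + Integral(C2*airyai(-3^(2/3)*z/3) + C3*airybi(-3^(2/3)*z/3), z)


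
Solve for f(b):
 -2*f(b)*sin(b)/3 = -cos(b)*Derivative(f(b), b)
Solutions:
 f(b) = C1/cos(b)^(2/3)


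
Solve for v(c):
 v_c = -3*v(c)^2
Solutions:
 v(c) = 1/(C1 + 3*c)


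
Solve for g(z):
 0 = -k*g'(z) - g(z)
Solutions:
 g(z) = C1*exp(-z/k)


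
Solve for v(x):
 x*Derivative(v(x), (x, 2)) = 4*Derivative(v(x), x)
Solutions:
 v(x) = C1 + C2*x^5


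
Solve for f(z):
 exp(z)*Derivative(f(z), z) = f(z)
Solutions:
 f(z) = C1*exp(-exp(-z))


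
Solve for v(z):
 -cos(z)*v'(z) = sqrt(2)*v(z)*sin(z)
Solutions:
 v(z) = C1*cos(z)^(sqrt(2))


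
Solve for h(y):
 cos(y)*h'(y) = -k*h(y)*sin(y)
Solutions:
 h(y) = C1*exp(k*log(cos(y)))


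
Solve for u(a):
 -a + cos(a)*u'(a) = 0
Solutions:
 u(a) = C1 + Integral(a/cos(a), a)


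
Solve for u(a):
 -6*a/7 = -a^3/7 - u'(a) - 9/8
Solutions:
 u(a) = C1 - a^4/28 + 3*a^2/7 - 9*a/8


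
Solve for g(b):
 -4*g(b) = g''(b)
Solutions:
 g(b) = C1*sin(2*b) + C2*cos(2*b)


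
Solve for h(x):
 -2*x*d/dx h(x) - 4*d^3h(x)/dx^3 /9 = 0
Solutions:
 h(x) = C1 + Integral(C2*airyai(-6^(2/3)*x/2) + C3*airybi(-6^(2/3)*x/2), x)


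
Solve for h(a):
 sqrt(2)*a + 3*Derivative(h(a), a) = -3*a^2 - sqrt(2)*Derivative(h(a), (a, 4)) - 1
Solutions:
 h(a) = C1 + C4*exp(-2^(5/6)*3^(1/3)*a/2) - a^3/3 - sqrt(2)*a^2/6 - a/3 + (C2*sin(6^(5/6)*a/4) + C3*cos(6^(5/6)*a/4))*exp(2^(5/6)*3^(1/3)*a/4)


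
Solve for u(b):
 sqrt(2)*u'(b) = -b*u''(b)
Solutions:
 u(b) = C1 + C2*b^(1 - sqrt(2))


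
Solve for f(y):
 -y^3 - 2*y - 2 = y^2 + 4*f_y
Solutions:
 f(y) = C1 - y^4/16 - y^3/12 - y^2/4 - y/2


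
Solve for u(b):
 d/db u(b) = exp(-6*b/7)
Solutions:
 u(b) = C1 - 7*exp(-6*b/7)/6


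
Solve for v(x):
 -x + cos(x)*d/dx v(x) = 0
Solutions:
 v(x) = C1 + Integral(x/cos(x), x)


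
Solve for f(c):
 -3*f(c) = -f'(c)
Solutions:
 f(c) = C1*exp(3*c)


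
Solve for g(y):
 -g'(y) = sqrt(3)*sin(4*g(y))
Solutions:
 g(y) = -acos((-C1 - exp(8*sqrt(3)*y))/(C1 - exp(8*sqrt(3)*y)))/4 + pi/2
 g(y) = acos((-C1 - exp(8*sqrt(3)*y))/(C1 - exp(8*sqrt(3)*y)))/4


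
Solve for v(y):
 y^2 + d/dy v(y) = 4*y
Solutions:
 v(y) = C1 - y^3/3 + 2*y^2


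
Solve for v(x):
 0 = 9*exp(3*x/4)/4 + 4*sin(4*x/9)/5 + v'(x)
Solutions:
 v(x) = C1 - 3*exp(3*x/4) + 9*cos(4*x/9)/5


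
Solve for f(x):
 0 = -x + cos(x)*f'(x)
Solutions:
 f(x) = C1 + Integral(x/cos(x), x)


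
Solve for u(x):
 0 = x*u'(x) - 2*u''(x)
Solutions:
 u(x) = C1 + C2*erfi(x/2)


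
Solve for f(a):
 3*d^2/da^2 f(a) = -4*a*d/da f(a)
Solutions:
 f(a) = C1 + C2*erf(sqrt(6)*a/3)


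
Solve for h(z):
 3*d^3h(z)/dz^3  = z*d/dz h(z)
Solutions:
 h(z) = C1 + Integral(C2*airyai(3^(2/3)*z/3) + C3*airybi(3^(2/3)*z/3), z)


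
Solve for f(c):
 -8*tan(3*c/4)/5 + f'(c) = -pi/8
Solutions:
 f(c) = C1 - pi*c/8 - 32*log(cos(3*c/4))/15


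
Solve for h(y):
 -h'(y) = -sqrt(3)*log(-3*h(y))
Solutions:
 -sqrt(3)*Integral(1/(log(-_y) + log(3)), (_y, h(y)))/3 = C1 - y


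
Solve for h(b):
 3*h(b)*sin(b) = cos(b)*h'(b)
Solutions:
 h(b) = C1/cos(b)^3


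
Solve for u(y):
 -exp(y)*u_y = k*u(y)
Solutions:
 u(y) = C1*exp(k*exp(-y))


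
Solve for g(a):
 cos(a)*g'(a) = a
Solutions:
 g(a) = C1 + Integral(a/cos(a), a)


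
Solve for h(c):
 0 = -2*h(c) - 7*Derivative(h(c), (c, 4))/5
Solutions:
 h(c) = (C1*sin(14^(3/4)*5^(1/4)*c/14) + C2*cos(14^(3/4)*5^(1/4)*c/14))*exp(-14^(3/4)*5^(1/4)*c/14) + (C3*sin(14^(3/4)*5^(1/4)*c/14) + C4*cos(14^(3/4)*5^(1/4)*c/14))*exp(14^(3/4)*5^(1/4)*c/14)


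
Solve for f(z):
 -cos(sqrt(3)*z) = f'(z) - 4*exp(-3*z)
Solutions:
 f(z) = C1 - sqrt(3)*sin(sqrt(3)*z)/3 - 4*exp(-3*z)/3


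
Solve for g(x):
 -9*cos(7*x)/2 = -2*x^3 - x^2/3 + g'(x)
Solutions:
 g(x) = C1 + x^4/2 + x^3/9 - 9*sin(7*x)/14


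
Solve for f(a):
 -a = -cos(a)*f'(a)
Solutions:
 f(a) = C1 + Integral(a/cos(a), a)


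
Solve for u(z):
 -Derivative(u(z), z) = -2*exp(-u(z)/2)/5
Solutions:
 u(z) = 2*log(C1 + z/5)


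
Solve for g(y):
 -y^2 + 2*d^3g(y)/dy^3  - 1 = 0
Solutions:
 g(y) = C1 + C2*y + C3*y^2 + y^5/120 + y^3/12


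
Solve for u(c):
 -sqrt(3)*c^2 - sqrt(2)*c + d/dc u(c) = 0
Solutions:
 u(c) = C1 + sqrt(3)*c^3/3 + sqrt(2)*c^2/2


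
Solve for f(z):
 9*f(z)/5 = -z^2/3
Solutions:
 f(z) = -5*z^2/27


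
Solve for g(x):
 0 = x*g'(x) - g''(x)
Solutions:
 g(x) = C1 + C2*erfi(sqrt(2)*x/2)


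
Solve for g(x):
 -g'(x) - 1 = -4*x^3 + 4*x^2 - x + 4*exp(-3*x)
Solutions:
 g(x) = C1 + x^4 - 4*x^3/3 + x^2/2 - x + 4*exp(-3*x)/3


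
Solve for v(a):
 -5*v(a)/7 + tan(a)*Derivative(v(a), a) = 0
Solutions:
 v(a) = C1*sin(a)^(5/7)


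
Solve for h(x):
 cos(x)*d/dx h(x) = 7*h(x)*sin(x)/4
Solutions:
 h(x) = C1/cos(x)^(7/4)


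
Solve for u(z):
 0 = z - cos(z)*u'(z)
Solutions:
 u(z) = C1 + Integral(z/cos(z), z)


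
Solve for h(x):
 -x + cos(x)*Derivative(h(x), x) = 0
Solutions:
 h(x) = C1 + Integral(x/cos(x), x)


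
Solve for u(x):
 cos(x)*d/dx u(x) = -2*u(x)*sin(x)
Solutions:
 u(x) = C1*cos(x)^2


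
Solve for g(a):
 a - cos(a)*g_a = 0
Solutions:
 g(a) = C1 + Integral(a/cos(a), a)


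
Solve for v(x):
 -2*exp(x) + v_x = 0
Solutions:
 v(x) = C1 + 2*exp(x)


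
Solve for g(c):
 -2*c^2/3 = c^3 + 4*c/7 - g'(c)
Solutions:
 g(c) = C1 + c^4/4 + 2*c^3/9 + 2*c^2/7


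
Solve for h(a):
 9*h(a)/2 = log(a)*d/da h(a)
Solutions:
 h(a) = C1*exp(9*li(a)/2)


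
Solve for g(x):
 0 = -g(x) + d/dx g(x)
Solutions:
 g(x) = C1*exp(x)


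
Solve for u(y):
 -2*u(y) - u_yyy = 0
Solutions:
 u(y) = C3*exp(-2^(1/3)*y) + (C1*sin(2^(1/3)*sqrt(3)*y/2) + C2*cos(2^(1/3)*sqrt(3)*y/2))*exp(2^(1/3)*y/2)


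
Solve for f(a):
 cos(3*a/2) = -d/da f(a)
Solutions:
 f(a) = C1 - 2*sin(3*a/2)/3


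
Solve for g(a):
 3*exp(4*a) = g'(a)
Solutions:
 g(a) = C1 + 3*exp(4*a)/4


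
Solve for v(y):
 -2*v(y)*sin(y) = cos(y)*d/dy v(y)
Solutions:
 v(y) = C1*cos(y)^2


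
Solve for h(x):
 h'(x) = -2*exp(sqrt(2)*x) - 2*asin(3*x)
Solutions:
 h(x) = C1 - 2*x*asin(3*x) - 2*sqrt(1 - 9*x^2)/3 - sqrt(2)*exp(sqrt(2)*x)


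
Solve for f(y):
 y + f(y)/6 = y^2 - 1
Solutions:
 f(y) = 6*y^2 - 6*y - 6


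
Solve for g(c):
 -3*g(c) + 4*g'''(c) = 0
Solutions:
 g(c) = C3*exp(6^(1/3)*c/2) + (C1*sin(2^(1/3)*3^(5/6)*c/4) + C2*cos(2^(1/3)*3^(5/6)*c/4))*exp(-6^(1/3)*c/4)


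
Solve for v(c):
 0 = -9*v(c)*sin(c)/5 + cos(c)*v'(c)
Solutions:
 v(c) = C1/cos(c)^(9/5)


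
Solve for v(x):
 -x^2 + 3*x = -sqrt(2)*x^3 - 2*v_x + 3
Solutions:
 v(x) = C1 - sqrt(2)*x^4/8 + x^3/6 - 3*x^2/4 + 3*x/2


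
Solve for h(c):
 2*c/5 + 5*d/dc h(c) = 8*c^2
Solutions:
 h(c) = C1 + 8*c^3/15 - c^2/25


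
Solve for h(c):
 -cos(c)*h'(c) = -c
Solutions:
 h(c) = C1 + Integral(c/cos(c), c)


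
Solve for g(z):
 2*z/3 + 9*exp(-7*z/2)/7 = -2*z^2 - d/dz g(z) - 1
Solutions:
 g(z) = C1 - 2*z^3/3 - z^2/3 - z + 18*exp(-7*z/2)/49


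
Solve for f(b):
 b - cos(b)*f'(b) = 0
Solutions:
 f(b) = C1 + Integral(b/cos(b), b)


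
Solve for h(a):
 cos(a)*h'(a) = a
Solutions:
 h(a) = C1 + Integral(a/cos(a), a)


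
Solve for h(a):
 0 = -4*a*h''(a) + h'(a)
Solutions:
 h(a) = C1 + C2*a^(5/4)


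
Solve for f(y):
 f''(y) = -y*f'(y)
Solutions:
 f(y) = C1 + C2*erf(sqrt(2)*y/2)


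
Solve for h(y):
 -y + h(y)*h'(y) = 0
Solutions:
 h(y) = -sqrt(C1 + y^2)
 h(y) = sqrt(C1 + y^2)


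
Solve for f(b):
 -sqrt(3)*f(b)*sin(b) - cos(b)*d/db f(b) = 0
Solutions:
 f(b) = C1*cos(b)^(sqrt(3))


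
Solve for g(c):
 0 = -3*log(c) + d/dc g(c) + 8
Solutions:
 g(c) = C1 + 3*c*log(c) - 11*c


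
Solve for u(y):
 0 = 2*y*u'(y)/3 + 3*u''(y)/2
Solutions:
 u(y) = C1 + C2*erf(sqrt(2)*y/3)


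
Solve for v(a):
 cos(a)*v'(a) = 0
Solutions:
 v(a) = C1


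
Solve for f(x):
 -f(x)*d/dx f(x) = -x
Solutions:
 f(x) = -sqrt(C1 + x^2)
 f(x) = sqrt(C1 + x^2)


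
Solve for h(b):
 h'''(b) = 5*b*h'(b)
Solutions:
 h(b) = C1 + Integral(C2*airyai(5^(1/3)*b) + C3*airybi(5^(1/3)*b), b)


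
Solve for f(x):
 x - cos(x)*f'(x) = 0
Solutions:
 f(x) = C1 + Integral(x/cos(x), x)


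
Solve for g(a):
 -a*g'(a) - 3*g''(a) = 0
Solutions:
 g(a) = C1 + C2*erf(sqrt(6)*a/6)


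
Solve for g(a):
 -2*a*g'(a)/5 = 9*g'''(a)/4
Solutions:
 g(a) = C1 + Integral(C2*airyai(-2*75^(1/3)*a/15) + C3*airybi(-2*75^(1/3)*a/15), a)


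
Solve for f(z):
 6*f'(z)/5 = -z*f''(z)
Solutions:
 f(z) = C1 + C2/z^(1/5)


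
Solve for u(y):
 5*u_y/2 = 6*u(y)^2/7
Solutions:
 u(y) = -35/(C1 + 12*y)


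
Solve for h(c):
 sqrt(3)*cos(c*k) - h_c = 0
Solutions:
 h(c) = C1 + sqrt(3)*sin(c*k)/k


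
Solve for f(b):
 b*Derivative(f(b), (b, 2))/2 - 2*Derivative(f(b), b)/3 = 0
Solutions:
 f(b) = C1 + C2*b^(7/3)


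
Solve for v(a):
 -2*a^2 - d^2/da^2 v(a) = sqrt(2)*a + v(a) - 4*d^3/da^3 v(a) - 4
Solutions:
 v(a) = C1*exp(a*(-(12*sqrt(327) + 217)^(1/3) - 1/(12*sqrt(327) + 217)^(1/3) + 2)/24)*sin(sqrt(3)*a*(-(12*sqrt(327) + 217)^(1/3) + (12*sqrt(327) + 217)^(-1/3))/24) + C2*exp(a*(-(12*sqrt(327) + 217)^(1/3) - 1/(12*sqrt(327) + 217)^(1/3) + 2)/24)*cos(sqrt(3)*a*(-(12*sqrt(327) + 217)^(1/3) + (12*sqrt(327) + 217)^(-1/3))/24) + C3*exp(a*((12*sqrt(327) + 217)^(-1/3) + 1 + (12*sqrt(327) + 217)^(1/3))/12) - 2*a^2 - sqrt(2)*a + 8


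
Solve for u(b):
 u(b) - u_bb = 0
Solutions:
 u(b) = C1*exp(-b) + C2*exp(b)


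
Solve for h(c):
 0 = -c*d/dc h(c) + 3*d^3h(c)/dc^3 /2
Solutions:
 h(c) = C1 + Integral(C2*airyai(2^(1/3)*3^(2/3)*c/3) + C3*airybi(2^(1/3)*3^(2/3)*c/3), c)


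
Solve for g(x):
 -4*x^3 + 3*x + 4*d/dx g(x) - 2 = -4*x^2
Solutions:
 g(x) = C1 + x^4/4 - x^3/3 - 3*x^2/8 + x/2


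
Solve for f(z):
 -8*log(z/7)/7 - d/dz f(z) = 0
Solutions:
 f(z) = C1 - 8*z*log(z)/7 + 8*z/7 + 8*z*log(7)/7


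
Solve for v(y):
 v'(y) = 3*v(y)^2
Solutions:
 v(y) = -1/(C1 + 3*y)


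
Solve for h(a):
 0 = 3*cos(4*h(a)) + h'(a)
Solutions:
 h(a) = -asin((C1 + exp(24*a))/(C1 - exp(24*a)))/4 + pi/4
 h(a) = asin((C1 + exp(24*a))/(C1 - exp(24*a)))/4


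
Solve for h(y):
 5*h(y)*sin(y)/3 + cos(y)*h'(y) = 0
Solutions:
 h(y) = C1*cos(y)^(5/3)


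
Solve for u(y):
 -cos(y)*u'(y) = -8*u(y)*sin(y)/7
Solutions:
 u(y) = C1/cos(y)^(8/7)


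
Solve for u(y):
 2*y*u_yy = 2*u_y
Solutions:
 u(y) = C1 + C2*y^2


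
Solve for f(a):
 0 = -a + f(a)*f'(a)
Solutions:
 f(a) = -sqrt(C1 + a^2)
 f(a) = sqrt(C1 + a^2)


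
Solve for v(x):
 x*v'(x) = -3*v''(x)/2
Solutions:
 v(x) = C1 + C2*erf(sqrt(3)*x/3)


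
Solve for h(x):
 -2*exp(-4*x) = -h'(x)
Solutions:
 h(x) = C1 - exp(-4*x)/2


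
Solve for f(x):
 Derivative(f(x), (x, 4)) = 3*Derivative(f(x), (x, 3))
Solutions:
 f(x) = C1 + C2*x + C3*x^2 + C4*exp(3*x)


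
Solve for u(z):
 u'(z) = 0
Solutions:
 u(z) = C1


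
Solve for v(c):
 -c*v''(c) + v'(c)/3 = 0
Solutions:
 v(c) = C1 + C2*c^(4/3)


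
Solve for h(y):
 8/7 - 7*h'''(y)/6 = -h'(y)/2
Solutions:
 h(y) = C1 + C2*exp(-sqrt(21)*y/7) + C3*exp(sqrt(21)*y/7) - 16*y/7


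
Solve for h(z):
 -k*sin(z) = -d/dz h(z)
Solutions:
 h(z) = C1 - k*cos(z)


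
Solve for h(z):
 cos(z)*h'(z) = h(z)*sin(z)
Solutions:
 h(z) = C1/cos(z)


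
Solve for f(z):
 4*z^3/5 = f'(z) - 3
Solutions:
 f(z) = C1 + z^4/5 + 3*z


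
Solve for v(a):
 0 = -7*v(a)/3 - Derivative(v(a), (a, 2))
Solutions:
 v(a) = C1*sin(sqrt(21)*a/3) + C2*cos(sqrt(21)*a/3)


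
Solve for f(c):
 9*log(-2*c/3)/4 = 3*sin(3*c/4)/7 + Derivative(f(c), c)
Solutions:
 f(c) = C1 + 9*c*log(-c)/4 - 9*c*log(3)/4 - 9*c/4 + 9*c*log(2)/4 + 4*cos(3*c/4)/7


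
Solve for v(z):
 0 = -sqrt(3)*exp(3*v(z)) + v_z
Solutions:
 v(z) = log(-1/(C1 + 3*sqrt(3)*z))/3
 v(z) = log((-1/(C1 + sqrt(3)*z))^(1/3)*(-3^(2/3) - 3*3^(1/6)*I)/6)
 v(z) = log((-1/(C1 + sqrt(3)*z))^(1/3)*(-3^(2/3) + 3*3^(1/6)*I)/6)


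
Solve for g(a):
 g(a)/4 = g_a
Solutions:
 g(a) = C1*exp(a/4)


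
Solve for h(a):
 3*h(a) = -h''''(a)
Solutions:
 h(a) = (C1*sin(sqrt(2)*3^(1/4)*a/2) + C2*cos(sqrt(2)*3^(1/4)*a/2))*exp(-sqrt(2)*3^(1/4)*a/2) + (C3*sin(sqrt(2)*3^(1/4)*a/2) + C4*cos(sqrt(2)*3^(1/4)*a/2))*exp(sqrt(2)*3^(1/4)*a/2)


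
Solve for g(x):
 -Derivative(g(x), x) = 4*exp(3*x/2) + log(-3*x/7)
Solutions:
 g(x) = C1 - x*log(-x) + x*(-log(3) + 1 + log(7)) - 8*exp(3*x/2)/3


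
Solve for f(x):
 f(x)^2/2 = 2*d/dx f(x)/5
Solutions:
 f(x) = -4/(C1 + 5*x)


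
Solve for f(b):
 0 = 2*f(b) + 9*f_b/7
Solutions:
 f(b) = C1*exp(-14*b/9)


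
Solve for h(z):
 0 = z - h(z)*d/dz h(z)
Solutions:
 h(z) = -sqrt(C1 + z^2)
 h(z) = sqrt(C1 + z^2)


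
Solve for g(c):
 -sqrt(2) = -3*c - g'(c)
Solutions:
 g(c) = C1 - 3*c^2/2 + sqrt(2)*c


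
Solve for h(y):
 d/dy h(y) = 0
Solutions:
 h(y) = C1


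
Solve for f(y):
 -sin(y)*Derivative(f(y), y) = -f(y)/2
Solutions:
 f(y) = C1*(cos(y) - 1)^(1/4)/(cos(y) + 1)^(1/4)


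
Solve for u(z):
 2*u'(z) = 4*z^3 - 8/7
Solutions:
 u(z) = C1 + z^4/2 - 4*z/7


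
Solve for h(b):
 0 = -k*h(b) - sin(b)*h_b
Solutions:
 h(b) = C1*exp(k*(-log(cos(b) - 1) + log(cos(b) + 1))/2)


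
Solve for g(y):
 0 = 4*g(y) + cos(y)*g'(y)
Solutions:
 g(y) = C1*(sin(y)^2 - 2*sin(y) + 1)/(sin(y)^2 + 2*sin(y) + 1)


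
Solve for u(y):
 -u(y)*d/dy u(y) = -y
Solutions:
 u(y) = -sqrt(C1 + y^2)
 u(y) = sqrt(C1 + y^2)


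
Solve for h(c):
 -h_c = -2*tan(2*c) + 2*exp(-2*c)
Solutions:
 h(c) = C1 + log(tan(2*c)^2 + 1)/2 + exp(-2*c)


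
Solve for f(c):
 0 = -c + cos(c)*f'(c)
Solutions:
 f(c) = C1 + Integral(c/cos(c), c)


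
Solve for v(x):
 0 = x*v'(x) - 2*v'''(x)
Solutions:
 v(x) = C1 + Integral(C2*airyai(2^(2/3)*x/2) + C3*airybi(2^(2/3)*x/2), x)


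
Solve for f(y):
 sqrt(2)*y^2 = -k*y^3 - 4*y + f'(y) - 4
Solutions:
 f(y) = C1 + k*y^4/4 + sqrt(2)*y^3/3 + 2*y^2 + 4*y


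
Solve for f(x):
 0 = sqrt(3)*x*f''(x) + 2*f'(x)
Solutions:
 f(x) = C1 + C2*x^(1 - 2*sqrt(3)/3)


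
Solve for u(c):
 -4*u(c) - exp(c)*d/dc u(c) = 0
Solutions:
 u(c) = C1*exp(4*exp(-c))


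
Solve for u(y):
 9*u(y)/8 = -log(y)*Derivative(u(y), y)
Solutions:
 u(y) = C1*exp(-9*li(y)/8)


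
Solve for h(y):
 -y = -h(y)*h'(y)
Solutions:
 h(y) = -sqrt(C1 + y^2)
 h(y) = sqrt(C1 + y^2)


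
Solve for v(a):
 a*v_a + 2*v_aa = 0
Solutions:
 v(a) = C1 + C2*erf(a/2)


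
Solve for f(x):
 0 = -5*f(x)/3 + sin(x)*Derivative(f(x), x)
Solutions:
 f(x) = C1*(cos(x) - 1)^(5/6)/(cos(x) + 1)^(5/6)


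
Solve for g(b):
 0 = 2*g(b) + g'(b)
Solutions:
 g(b) = C1*exp(-2*b)


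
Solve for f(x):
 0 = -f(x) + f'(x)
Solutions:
 f(x) = C1*exp(x)


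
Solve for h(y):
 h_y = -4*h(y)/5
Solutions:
 h(y) = C1*exp(-4*y/5)


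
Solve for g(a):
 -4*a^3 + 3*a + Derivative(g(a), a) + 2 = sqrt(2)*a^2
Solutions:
 g(a) = C1 + a^4 + sqrt(2)*a^3/3 - 3*a^2/2 - 2*a


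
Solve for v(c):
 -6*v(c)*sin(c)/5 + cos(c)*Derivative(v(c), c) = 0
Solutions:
 v(c) = C1/cos(c)^(6/5)


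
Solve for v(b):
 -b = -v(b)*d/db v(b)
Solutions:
 v(b) = -sqrt(C1 + b^2)
 v(b) = sqrt(C1 + b^2)


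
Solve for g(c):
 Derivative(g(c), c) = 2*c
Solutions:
 g(c) = C1 + c^2


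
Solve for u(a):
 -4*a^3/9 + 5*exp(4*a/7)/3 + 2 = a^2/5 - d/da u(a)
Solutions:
 u(a) = C1 + a^4/9 + a^3/15 - 2*a - 35*exp(4*a/7)/12


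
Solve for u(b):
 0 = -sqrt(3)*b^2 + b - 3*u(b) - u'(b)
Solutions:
 u(b) = C1*exp(-3*b) - sqrt(3)*b^2/3 + b/3 + 2*sqrt(3)*b/9 - 2*sqrt(3)/27 - 1/9


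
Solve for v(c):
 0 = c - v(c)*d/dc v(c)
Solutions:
 v(c) = -sqrt(C1 + c^2)
 v(c) = sqrt(C1 + c^2)


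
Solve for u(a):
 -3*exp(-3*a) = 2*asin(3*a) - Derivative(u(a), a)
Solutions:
 u(a) = C1 + 2*a*asin(3*a) + 2*sqrt(1 - 9*a^2)/3 - exp(-3*a)


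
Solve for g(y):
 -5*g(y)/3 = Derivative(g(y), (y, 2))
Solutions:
 g(y) = C1*sin(sqrt(15)*y/3) + C2*cos(sqrt(15)*y/3)


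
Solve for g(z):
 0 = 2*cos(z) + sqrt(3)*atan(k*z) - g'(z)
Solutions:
 g(z) = C1 + sqrt(3)*Piecewise((z*atan(k*z) - log(k^2*z^2 + 1)/(2*k), Ne(k, 0)), (0, True)) + 2*sin(z)


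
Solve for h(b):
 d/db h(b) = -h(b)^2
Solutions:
 h(b) = 1/(C1 + b)


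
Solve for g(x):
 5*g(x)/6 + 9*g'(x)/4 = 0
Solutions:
 g(x) = C1*exp(-10*x/27)


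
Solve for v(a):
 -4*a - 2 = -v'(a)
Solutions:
 v(a) = C1 + 2*a^2 + 2*a


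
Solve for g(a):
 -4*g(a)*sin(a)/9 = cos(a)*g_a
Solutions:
 g(a) = C1*cos(a)^(4/9)


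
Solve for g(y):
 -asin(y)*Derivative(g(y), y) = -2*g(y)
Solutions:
 g(y) = C1*exp(2*Integral(1/asin(y), y))


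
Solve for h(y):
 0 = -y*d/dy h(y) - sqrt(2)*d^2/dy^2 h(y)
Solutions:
 h(y) = C1 + C2*erf(2^(1/4)*y/2)


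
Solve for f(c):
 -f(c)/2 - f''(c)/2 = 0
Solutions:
 f(c) = C1*sin(c) + C2*cos(c)


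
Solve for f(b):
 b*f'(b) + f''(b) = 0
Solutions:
 f(b) = C1 + C2*erf(sqrt(2)*b/2)


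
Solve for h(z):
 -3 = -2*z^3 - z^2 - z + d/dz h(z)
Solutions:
 h(z) = C1 + z^4/2 + z^3/3 + z^2/2 - 3*z


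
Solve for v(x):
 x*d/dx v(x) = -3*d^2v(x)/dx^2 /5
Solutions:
 v(x) = C1 + C2*erf(sqrt(30)*x/6)


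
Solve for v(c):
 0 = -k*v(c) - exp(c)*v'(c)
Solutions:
 v(c) = C1*exp(k*exp(-c))


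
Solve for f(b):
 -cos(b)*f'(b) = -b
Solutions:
 f(b) = C1 + Integral(b/cos(b), b)


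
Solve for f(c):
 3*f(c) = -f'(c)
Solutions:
 f(c) = C1*exp(-3*c)


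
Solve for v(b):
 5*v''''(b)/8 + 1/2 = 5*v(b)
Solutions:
 v(b) = C1*exp(-2^(3/4)*b) + C2*exp(2^(3/4)*b) + C3*sin(2^(3/4)*b) + C4*cos(2^(3/4)*b) + 1/10


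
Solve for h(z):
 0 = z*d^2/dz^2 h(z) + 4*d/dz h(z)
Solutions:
 h(z) = C1 + C2/z^3


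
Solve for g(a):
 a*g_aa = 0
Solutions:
 g(a) = C1 + C2*a


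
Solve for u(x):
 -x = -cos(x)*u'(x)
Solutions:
 u(x) = C1 + Integral(x/cos(x), x)


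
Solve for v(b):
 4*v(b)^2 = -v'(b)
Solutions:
 v(b) = 1/(C1 + 4*b)


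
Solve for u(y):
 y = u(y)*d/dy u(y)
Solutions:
 u(y) = -sqrt(C1 + y^2)
 u(y) = sqrt(C1 + y^2)


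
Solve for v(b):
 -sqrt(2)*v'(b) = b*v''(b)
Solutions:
 v(b) = C1 + C2*b^(1 - sqrt(2))


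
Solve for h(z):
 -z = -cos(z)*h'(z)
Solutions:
 h(z) = C1 + Integral(z/cos(z), z)


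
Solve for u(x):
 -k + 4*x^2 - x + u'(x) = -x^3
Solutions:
 u(x) = C1 + k*x - x^4/4 - 4*x^3/3 + x^2/2


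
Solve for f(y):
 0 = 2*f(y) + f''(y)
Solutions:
 f(y) = C1*sin(sqrt(2)*y) + C2*cos(sqrt(2)*y)


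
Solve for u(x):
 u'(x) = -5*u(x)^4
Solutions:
 u(x) = (-3^(2/3) - 3*3^(1/6)*I)*(1/(C1 + 5*x))^(1/3)/6
 u(x) = (-3^(2/3) + 3*3^(1/6)*I)*(1/(C1 + 5*x))^(1/3)/6
 u(x) = (1/(C1 + 15*x))^(1/3)


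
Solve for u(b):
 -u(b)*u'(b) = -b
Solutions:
 u(b) = -sqrt(C1 + b^2)
 u(b) = sqrt(C1 + b^2)


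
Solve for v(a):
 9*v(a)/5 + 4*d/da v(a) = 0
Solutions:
 v(a) = C1*exp(-9*a/20)


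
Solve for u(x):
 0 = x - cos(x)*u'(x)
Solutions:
 u(x) = C1 + Integral(x/cos(x), x)


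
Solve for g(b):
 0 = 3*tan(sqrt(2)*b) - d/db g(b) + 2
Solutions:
 g(b) = C1 + 2*b - 3*sqrt(2)*log(cos(sqrt(2)*b))/2


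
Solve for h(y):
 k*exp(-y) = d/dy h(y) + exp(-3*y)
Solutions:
 h(y) = C1 - k*exp(-y) + exp(-3*y)/3


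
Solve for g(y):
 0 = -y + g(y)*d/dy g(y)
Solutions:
 g(y) = -sqrt(C1 + y^2)
 g(y) = sqrt(C1 + y^2)


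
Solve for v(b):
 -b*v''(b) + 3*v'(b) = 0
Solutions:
 v(b) = C1 + C2*b^4


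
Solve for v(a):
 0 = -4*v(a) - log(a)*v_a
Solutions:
 v(a) = C1*exp(-4*li(a))


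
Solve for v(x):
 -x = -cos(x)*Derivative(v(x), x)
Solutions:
 v(x) = C1 + Integral(x/cos(x), x)


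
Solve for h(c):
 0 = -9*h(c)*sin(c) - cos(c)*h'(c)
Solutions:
 h(c) = C1*cos(c)^9


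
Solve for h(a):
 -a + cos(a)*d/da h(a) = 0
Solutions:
 h(a) = C1 + Integral(a/cos(a), a)


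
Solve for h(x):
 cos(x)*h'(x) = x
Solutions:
 h(x) = C1 + Integral(x/cos(x), x)


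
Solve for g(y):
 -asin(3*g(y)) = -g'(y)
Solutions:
 Integral(1/asin(3*_y), (_y, g(y))) = C1 + y


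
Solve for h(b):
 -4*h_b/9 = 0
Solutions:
 h(b) = C1


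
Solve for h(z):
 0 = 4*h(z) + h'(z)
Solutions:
 h(z) = C1*exp(-4*z)


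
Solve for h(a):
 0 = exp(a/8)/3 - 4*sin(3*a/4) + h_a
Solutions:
 h(a) = C1 - 8*exp(a/8)/3 - 16*cos(3*a/4)/3


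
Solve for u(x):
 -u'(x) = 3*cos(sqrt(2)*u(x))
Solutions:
 u(x) = sqrt(2)*(pi - asin((exp(2*sqrt(2)*C1) + exp(6*sqrt(2)*x))/(exp(2*sqrt(2)*C1) - exp(6*sqrt(2)*x))))/2
 u(x) = sqrt(2)*asin((exp(2*sqrt(2)*C1) + exp(6*sqrt(2)*x))/(exp(2*sqrt(2)*C1) - exp(6*sqrt(2)*x)))/2


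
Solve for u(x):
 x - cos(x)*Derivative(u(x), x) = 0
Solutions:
 u(x) = C1 + Integral(x/cos(x), x)


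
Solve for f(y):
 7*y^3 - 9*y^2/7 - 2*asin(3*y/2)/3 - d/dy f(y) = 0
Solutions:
 f(y) = C1 + 7*y^4/4 - 3*y^3/7 - 2*y*asin(3*y/2)/3 - 2*sqrt(4 - 9*y^2)/9


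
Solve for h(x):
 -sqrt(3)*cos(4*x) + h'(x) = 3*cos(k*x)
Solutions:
 h(x) = C1 + sqrt(3)*sin(4*x)/4 + 3*sin(k*x)/k


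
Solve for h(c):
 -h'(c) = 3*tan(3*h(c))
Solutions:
 h(c) = -asin(C1*exp(-9*c))/3 + pi/3
 h(c) = asin(C1*exp(-9*c))/3


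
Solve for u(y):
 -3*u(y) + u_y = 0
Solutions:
 u(y) = C1*exp(3*y)


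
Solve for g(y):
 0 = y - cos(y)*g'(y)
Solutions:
 g(y) = C1 + Integral(y/cos(y), y)


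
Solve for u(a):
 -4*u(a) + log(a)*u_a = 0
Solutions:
 u(a) = C1*exp(4*li(a))
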